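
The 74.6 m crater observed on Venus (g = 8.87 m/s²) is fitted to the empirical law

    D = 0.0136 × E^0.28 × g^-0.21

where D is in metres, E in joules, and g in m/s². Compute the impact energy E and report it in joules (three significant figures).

E ≈ 1.16 × 10^14 J

Rearranging: E = [D / (0.0136 · g^-0.21)]^(1/0.28).
g^-0.21 = 8.87^-0.21 = 0.6323
D / (0.0136 × 0.6323) = 74.6 / (8.599 × 10^-3) = 8.675 × 10^3
E = (8.675 × 10^3)^3.5714 = 1.162 × 10^14 J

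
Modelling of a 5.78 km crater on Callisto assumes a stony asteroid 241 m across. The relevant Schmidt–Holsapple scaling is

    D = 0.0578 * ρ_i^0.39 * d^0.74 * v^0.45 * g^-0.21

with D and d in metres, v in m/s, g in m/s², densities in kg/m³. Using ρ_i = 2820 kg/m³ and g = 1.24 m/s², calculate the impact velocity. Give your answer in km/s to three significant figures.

v ≈ 17.7 km/s

Rearranging for v: v = [D / (0.0578 · 2820^0.39 · 241^0.74 · 1.24^-0.21)]^(1/0.45).
D = 5780 m.
2820^0.39 = 22.16
241^0.74 = 57.90
1.24^-0.21 = 0.9558
Denominator = 0.0578 × 22.16 × 57.90 × 0.9558 = 70.88
D / 70.88 = 5780 / 70.88 = 81.55
v = 81.55^(1/0.45) = 81.55^2.2222 = 17683 m/s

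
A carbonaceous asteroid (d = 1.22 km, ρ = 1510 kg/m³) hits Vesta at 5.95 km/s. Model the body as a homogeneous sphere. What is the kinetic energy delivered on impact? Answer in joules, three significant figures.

E ≈ 2.54 × 10^19 J

d = 1220 m; v = 5950 m/s.
Mass m = (π/6) ρ d³ = (π/6) × 1510 × (1220)³ = 1.436 × 10^12 kg
E = ½ m v² = 0.5 × 1.436 × 10^12 × (5950)² = 2.542 × 10^19 J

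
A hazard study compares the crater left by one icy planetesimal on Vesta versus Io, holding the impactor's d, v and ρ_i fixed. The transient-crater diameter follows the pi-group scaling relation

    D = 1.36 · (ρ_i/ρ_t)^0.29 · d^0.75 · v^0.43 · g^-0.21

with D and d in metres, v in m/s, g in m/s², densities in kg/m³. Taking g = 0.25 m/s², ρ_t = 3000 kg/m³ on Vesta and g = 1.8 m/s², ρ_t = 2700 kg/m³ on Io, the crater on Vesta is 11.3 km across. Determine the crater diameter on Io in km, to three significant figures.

The impactor-only factors (d, v, ρ_i) cancel in the ratio, leaving D_Io/D_Vesta = (g_Io/g_Vesta)^-0.21 · (ρ_t,Vesta/ρ_t,Io)^0.29.
(1.8/0.25)^-0.21 = 7.200^-0.21 = 0.6606
(3000/2700)^0.29 = 1.111^0.29 = 1.031
Ratio = 0.6606 × 1.031 = 0.6811
D_Io = 0.6811 × 11.3 km = 7.70 km

D ≈ 7.70 km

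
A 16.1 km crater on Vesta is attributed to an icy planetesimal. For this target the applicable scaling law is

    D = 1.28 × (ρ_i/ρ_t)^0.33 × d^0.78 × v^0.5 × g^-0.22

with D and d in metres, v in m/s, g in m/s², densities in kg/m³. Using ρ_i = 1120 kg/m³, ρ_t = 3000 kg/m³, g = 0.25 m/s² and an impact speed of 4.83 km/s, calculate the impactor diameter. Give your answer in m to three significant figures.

d ≈ 805 m

Rearranging for d: d = [D / (1.28 · (1120/3000)^0.33 · 4830^0.5 · 0.25^-0.22)]^(1/0.78).
D = 16100 m.
(1120/3000)^0.33 = 0.7224
4830^0.5 = 69.50
0.25^-0.22 = 1.357
Denominator = 1.28 × 0.7224 × 69.50 × 1.357 = 87.21
D / 87.21 = 16100 / 87.21 = 184.6
d = 184.6^(1/0.78) = 184.6^1.2821 = 804.5 m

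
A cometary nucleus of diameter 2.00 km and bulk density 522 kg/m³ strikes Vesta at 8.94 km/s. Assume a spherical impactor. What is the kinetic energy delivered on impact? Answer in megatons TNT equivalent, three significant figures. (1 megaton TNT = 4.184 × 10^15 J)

E ≈ 20900 Mt TNT

d = 2000 m; v = 8940 m/s.
Mass m = (π/6) ρ d³ = (π/6) × 522 × (2000)³ = 2.187 × 10^12 kg
E = ½ m v² = 0.5 × 2.187 × 10^12 × (8940)² = 8.740 × 10^19 J
   = 8.740 × 10^19 / 4.184×10^15 = 20889 Mt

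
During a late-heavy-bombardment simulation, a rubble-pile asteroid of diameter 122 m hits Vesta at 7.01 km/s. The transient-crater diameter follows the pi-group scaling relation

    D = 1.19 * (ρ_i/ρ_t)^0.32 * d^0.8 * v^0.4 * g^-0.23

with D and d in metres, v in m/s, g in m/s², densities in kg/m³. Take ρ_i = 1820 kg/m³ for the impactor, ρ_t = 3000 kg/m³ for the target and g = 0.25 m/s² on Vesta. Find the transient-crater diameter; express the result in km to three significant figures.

In SI units: v = 7010 m/s.
(ρ_i/ρ_t)^0.32 = (1820/3000)^0.32 = 0.8522
d^0.8 = 122^0.8 = 46.68
v^0.4 = 7010^0.4 = 34.54
g^-0.23 = 0.25^-0.23 = 1.376
D = 1.19 × 0.8522 × 46.68 × 34.54 × 1.376 = 2250 m
   = 2.250 km

D ≈ 2.25 km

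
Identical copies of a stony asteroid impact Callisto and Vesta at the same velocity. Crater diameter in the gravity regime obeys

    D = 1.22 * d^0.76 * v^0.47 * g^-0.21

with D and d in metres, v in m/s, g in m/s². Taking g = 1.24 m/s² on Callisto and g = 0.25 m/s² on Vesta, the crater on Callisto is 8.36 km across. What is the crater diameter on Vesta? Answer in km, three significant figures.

D ≈ 11.7 km

All impactor-dependent factors cancel in the ratio, leaving D_Vesta/D_Callisto = (g_Vesta/g_Callisto)^-0.21.
(0.25/1.24)^-0.21 = 0.2016^-0.21 = 1.400
D_Vesta = 1.400 × 8.36 km = 11.7 km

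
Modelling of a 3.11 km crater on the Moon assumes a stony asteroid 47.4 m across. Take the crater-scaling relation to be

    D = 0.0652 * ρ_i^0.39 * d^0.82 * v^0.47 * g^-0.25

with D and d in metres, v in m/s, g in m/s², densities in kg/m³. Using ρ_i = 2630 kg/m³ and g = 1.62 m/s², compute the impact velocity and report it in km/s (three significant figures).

Rearranging for v: v = [D / (0.0652 · 2630^0.39 · 47.4^0.82 · 1.62^-0.25)]^(1/0.47).
D = 3110 m.
2630^0.39 = 21.57
47.4^0.82 = 23.67
1.62^-0.25 = 0.8864
Denominator = 0.0652 × 21.57 × 23.67 × 0.8864 = 29.51
D / 29.51 = 3110 / 29.51 = 105.4
v = 105.4^(1/0.47) = 105.4^2.1277 = 20137 m/s

v ≈ 20.1 km/s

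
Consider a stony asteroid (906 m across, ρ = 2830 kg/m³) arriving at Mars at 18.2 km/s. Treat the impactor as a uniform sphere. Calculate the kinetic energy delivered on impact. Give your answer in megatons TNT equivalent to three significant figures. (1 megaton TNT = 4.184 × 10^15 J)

v = 18200 m/s.
Mass m = (π/6) ρ d³ = (π/6) × 2830 × (906)³ = 1.102 × 10^12 kg
E = ½ m v² = 0.5 × 1.102 × 10^12 × (18200)² = 1.825 × 10^20 J
   = 1.825 × 10^20 / 4.184×10^15 = 43619 Mt

E ≈ 43600 Mt TNT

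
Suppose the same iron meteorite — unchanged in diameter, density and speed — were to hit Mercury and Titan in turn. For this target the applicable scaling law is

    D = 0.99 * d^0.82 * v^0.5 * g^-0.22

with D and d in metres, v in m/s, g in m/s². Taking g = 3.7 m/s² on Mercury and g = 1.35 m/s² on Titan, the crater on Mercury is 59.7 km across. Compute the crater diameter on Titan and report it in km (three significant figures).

All impactor-dependent factors cancel in the ratio, leaving D_Titan/D_Mercury = (g_Titan/g_Mercury)^-0.22.
(1.35/3.7)^-0.22 = 0.3649^-0.22 = 1.248
D_Titan = 1.248 × 59.7 km = 74.5 km

D ≈ 74.5 km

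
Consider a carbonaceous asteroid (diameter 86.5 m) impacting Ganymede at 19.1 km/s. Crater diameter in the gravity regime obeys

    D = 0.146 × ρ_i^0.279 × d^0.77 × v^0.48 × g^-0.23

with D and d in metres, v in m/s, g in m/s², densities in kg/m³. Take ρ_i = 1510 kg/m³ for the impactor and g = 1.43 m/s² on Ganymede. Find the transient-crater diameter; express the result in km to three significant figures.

D ≈ 3.65 km

In SI units: v = 19100 m/s.
ρ_i^0.279 = 1510^0.279 = 7.708
d^0.77 = 86.5^0.77 = 31.01
v^0.48 = 19100^0.48 = 113.5
g^-0.23 = 1.43^-0.23 = 0.9210
D = 0.146 × 7.708 × 31.01 × 113.5 × 0.9210 = 3648 m
   = 3.648 km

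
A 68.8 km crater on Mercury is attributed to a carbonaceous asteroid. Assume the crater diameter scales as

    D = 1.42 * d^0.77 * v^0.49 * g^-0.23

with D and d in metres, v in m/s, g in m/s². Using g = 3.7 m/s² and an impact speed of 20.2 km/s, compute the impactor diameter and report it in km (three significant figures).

Rearranging for d: d = [D / (1.42 · 20200^0.49 · 3.7^-0.23)]^(1/0.77).
D = 68800 m.
20200^0.49 = 128.7
3.7^-0.23 = 0.7401
Denominator = 1.42 × 128.7 × 0.7401 = 135.3
D / 135.3 = 68800 / 135.3 = 508.5
d = 508.5^(1/0.77) = 508.5^1.2987 = 3271 m

d ≈ 3.27 km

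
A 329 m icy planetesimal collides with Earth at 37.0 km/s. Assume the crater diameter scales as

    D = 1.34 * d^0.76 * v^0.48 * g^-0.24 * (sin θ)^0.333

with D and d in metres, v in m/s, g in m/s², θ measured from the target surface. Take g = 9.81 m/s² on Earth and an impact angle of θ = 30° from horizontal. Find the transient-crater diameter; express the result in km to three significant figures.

In SI units: v = 37000 m/s.
d^0.76 = 329^0.76 = 81.86
v^0.48 = 37000^0.48 = 155.9
g^-0.24 = 9.81^-0.24 = 0.5781
(sin 30°)^0.333 = 0.5000^0.333 = 0.7939
D = 1.34 × 81.86 × 155.9 × 0.5781 × 0.7939 = 7849 m
   = 7.849 km

D ≈ 7.85 km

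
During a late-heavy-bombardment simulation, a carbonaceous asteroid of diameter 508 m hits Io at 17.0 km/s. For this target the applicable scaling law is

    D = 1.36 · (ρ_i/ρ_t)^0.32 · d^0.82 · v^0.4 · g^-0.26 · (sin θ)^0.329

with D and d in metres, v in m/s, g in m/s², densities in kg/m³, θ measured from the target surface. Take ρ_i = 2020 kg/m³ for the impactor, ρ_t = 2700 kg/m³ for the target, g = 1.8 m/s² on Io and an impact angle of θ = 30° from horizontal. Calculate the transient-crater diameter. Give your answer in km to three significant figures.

In SI units: v = 17000 m/s.
(ρ_i/ρ_t)^0.32 = (2020/2700)^0.32 = 0.9113
d^0.82 = 508^0.82 = 165.5
v^0.4 = 17000^0.4 = 49.22
g^-0.26 = 1.8^-0.26 = 0.8583
(sin 30°)^0.329 = 0.5000^0.329 = 0.7961
D = 1.36 × 0.9113 × 165.5 × 49.22 × 0.8583 × 0.7961 = 6898 m
   = 6.898 km

D ≈ 6.90 km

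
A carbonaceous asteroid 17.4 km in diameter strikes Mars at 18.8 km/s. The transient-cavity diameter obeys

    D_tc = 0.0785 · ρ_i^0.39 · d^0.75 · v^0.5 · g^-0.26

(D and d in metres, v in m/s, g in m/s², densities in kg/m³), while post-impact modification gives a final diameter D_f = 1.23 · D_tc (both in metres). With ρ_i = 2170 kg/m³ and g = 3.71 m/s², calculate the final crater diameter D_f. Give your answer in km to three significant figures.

D_f ≈ 285 km

In SI: d = 17400 m, v = 18800 m/s.
ρ_i^0.39 = 2170^0.39 = 20.01
d^0.75 = 17400^0.75 = 1515
v^0.5 = 18800^0.5 = 137.1
g^-0.26 = 3.71^-0.26 = 0.7112
D_tc = 0.0785 × 20.01 × 1515 × 137.1 × 0.7112 = 2.320 × 10^5 m
D_f = 1.23 × 2.320 × 10^5 = 2.854 × 10^5 m
     = 285.4 km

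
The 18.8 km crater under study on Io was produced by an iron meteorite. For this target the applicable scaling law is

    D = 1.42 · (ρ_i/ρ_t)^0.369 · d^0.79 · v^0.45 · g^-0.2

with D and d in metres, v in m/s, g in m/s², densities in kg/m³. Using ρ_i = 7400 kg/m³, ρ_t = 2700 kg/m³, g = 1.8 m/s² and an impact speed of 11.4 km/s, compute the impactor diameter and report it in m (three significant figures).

Rearranging for d: d = [D / (1.42 · (7400/2700)^0.369 · 11400^0.45 · 1.8^-0.2)]^(1/0.79).
D = 18800 m.
(7400/2700)^0.369 = 1.451
11400^0.45 = 66.93
1.8^-0.2 = 0.8891
Denominator = 1.42 × 1.451 × 66.93 × 0.8891 = 122.6
D / 122.6 = 18800 / 122.6 = 153.3
d = 153.3^(1/0.79) = 153.3^1.2658 = 584.1 m

d ≈ 584 m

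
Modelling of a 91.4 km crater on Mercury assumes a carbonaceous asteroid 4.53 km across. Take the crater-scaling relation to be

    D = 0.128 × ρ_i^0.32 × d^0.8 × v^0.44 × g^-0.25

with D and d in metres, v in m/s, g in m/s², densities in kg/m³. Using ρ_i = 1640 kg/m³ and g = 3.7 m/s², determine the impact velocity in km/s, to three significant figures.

Rearranging for v: v = [D / (0.128 · 1640^0.32 · 4530^0.8 · 3.7^-0.25)]^(1/0.44).
D = 91400 m.
1640^0.32 = 10.68
4530^0.8 = 841.2
3.7^-0.25 = 0.7210
Denominator = 0.128 × 10.68 × 841.2 × 0.7210 = 829.1
D / 829.1 = 91400 / 829.1 = 110.2
v = 110.2^(1/0.44) = 110.2^2.2727 = 43779 m/s

v ≈ 43.8 km/s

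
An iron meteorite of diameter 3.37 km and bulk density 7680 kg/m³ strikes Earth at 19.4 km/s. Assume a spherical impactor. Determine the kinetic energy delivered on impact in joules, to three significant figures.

E ≈ 2.90 × 10^22 J

d = 3370 m; v = 19400 m/s.
Mass m = (π/6) ρ d³ = (π/6) × 7680 × (3370)³ = 1.539 × 10^14 kg
E = ½ m v² = 0.5 × 1.539 × 10^14 × (19400)² = 2.896 × 10^22 J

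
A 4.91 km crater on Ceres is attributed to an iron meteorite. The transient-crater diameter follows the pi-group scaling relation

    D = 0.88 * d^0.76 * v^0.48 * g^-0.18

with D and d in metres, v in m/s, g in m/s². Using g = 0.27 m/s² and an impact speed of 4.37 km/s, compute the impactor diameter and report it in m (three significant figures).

d ≈ 313 m

Rearranging for d: d = [D / (0.88 · 4370^0.48 · 0.27^-0.18)]^(1/0.76).
D = 4910 m.
4370^0.48 = 55.90
0.27^-0.18 = 1.266
Denominator = 0.88 × 55.90 × 1.266 = 62.28
D / 62.28 = 4910 / 62.28 = 78.84
d = 78.84^(1/0.76) = 78.84^1.3158 = 313.1 m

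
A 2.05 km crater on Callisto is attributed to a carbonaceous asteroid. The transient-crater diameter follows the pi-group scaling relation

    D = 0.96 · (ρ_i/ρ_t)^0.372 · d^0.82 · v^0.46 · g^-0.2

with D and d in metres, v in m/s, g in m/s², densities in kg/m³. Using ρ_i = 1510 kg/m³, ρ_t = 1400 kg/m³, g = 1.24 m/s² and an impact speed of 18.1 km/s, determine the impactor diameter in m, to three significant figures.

Rearranging for d: d = [D / (0.96 · (1510/1400)^0.372 · 18100^0.46 · 1.24^-0.2)]^(1/0.82).
D = 2050 m.
(1510/1400)^0.372 = 1.029
18100^0.46 = 90.89
1.24^-0.2 = 0.9579
Denominator = 0.96 × 1.029 × 90.89 × 0.9579 = 86.00
D / 86.00 = 2050 / 86.00 = 23.84
d = 23.84^(1/0.82) = 23.84^1.2195 = 47.82 m

d ≈ 47.8 m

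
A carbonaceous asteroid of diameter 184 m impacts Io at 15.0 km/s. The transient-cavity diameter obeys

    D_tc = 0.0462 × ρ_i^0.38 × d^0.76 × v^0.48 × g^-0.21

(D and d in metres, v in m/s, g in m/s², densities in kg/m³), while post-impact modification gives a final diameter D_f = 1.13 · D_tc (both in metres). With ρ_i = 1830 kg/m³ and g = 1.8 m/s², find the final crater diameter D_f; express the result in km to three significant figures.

D_f ≈ 4.26 km

v = 15000 m/s.
ρ_i^0.38 = 1830^0.38 = 17.37
d^0.76 = 184^0.76 = 52.63
v^0.48 = 15000^0.48 = 101.0
g^-0.21 = 1.8^-0.21 = 0.8839
D_tc = 0.0462 × 17.37 × 52.63 × 101.0 × 0.8839 = 3771 m
D_f = 1.13 × 3771 = 4261 m
     = 4.261 km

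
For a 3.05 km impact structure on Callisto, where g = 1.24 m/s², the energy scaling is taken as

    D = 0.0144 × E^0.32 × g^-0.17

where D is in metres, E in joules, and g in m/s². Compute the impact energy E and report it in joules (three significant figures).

Rearranging: E = [D / (0.0144 · g^-0.17)]^(1/0.32).
D = 3050 m.
g^-0.17 = 1.24^-0.17 = 0.9641
D / (0.0144 × 0.9641) = 3050 / (0.01388) = 2.197 × 10^5
E = (2.197 × 10^5)^3.125 = 4.934 × 10^16 J

E ≈ 4.93 × 10^16 J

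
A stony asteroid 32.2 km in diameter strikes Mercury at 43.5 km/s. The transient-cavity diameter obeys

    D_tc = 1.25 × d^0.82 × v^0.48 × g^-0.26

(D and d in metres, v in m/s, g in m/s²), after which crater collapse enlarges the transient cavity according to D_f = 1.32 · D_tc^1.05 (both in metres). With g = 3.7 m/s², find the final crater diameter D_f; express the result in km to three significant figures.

In SI: d = 32200 m, v = 43500 m/s.
d^0.82 = 32200^0.82 = 4971
v^0.48 = 43500^0.48 = 168.5
g^-0.26 = 3.7^-0.26 = 0.7117
D_tc = 1.25 × 4971 × 168.5 × 0.7117 = 7.452 × 10^5 m
D_f = 1.32 × (7.452 × 10^5)^1.05 = 1.934 × 10^6 m
     = 1934 km

D_f ≈ 1930 km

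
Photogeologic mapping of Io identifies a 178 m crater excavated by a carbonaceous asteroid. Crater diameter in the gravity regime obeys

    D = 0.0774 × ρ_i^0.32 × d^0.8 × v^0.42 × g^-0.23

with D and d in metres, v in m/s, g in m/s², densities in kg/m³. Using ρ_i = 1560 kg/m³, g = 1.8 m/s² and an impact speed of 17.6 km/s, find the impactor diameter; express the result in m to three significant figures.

Rearranging for d: d = [D / (0.0774 · 1560^0.32 · 17600^0.42 · 1.8^-0.23)]^(1/0.8).
1560^0.32 = 10.51
17600^0.42 = 60.69
1.8^-0.23 = 0.8735
Denominator = 0.0774 × 10.51 × 60.69 × 0.8735 = 43.12
D / 43.12 = 178 / 43.12 = 4.128
d = 4.128^(1/0.8) = 4.128^1.25 = 5.884 m

d ≈ 5.88 m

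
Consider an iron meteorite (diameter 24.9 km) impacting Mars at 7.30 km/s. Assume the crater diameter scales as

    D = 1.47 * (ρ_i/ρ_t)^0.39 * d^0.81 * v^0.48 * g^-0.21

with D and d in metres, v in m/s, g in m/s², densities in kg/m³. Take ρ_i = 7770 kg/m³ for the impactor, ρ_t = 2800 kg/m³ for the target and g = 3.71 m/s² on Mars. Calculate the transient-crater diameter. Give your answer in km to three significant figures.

D ≈ 432 km

In SI units: d = 24900 m, v = 7300 m/s.
(ρ_i/ρ_t)^0.39 = (7770/2800)^0.39 = 1.489
d^0.81 = 24900^0.81 = 3638
v^0.48 = 7300^0.48 = 71.51
g^-0.21 = 3.71^-0.21 = 0.7593
D = 1.47 × 1.489 × 3638 × 71.51 × 0.7593 = 4.324 × 10^5 m
   = 432.4 km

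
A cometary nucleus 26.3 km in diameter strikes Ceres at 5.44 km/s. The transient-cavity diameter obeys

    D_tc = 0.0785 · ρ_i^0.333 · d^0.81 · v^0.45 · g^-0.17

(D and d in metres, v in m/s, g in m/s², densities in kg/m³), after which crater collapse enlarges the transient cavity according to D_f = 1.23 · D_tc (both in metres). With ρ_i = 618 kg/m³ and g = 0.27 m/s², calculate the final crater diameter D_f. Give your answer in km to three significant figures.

D_f ≈ 187 km

In SI: d = 26300 m, v = 5440 m/s.
ρ_i^0.333 = 618^0.333 = 8.500
d^0.81 = 26300^0.81 = 3803
v^0.45 = 5440^0.45 = 47.98
g^-0.17 = 0.27^-0.17 = 1.249
D_tc = 0.0785 × 8.500 × 3803 × 47.98 × 1.249 = 1.521 × 10^5 m
D_f = 1.23 × 1.521 × 10^5 = 1.871 × 10^5 m
     = 187.1 km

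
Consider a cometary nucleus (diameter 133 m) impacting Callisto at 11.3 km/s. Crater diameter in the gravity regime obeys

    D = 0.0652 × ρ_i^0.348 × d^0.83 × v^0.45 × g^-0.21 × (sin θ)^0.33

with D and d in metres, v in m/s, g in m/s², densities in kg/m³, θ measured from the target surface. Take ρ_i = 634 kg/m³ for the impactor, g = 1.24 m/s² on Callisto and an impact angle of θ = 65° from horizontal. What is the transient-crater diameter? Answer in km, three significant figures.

In SI units: v = 11300 m/s.
ρ_i^0.348 = 634^0.348 = 9.443
d^0.83 = 133^0.83 = 57.92
v^0.45 = 11300^0.45 = 66.66
g^-0.21 = 1.24^-0.21 = 0.9558
(sin 65°)^0.33 = 0.9063^0.33 = 0.9681
D = 0.0652 × 9.443 × 57.92 × 66.66 × 0.9558 × 0.9681 = 2200 m
   = 2.200 km

D ≈ 2.20 km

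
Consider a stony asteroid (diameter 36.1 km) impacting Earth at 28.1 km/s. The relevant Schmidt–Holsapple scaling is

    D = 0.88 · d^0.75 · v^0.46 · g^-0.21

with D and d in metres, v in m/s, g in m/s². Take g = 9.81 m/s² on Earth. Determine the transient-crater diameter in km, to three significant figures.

In SI units: d = 36100 m, v = 28100 m/s.
d^0.75 = 36100^0.75 = 2619
v^0.46 = 28100^0.46 = 111.3
g^-0.21 = 9.81^-0.21 = 0.6191
D = 0.88 × 2619 × 111.3 × 0.6191 = 1.588 × 10^5 m
   = 158.8 km

D ≈ 159 km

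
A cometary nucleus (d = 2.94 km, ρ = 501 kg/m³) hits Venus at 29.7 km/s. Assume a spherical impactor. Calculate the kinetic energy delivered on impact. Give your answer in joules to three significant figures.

d = 2940 m; v = 29700 m/s.
Mass m = (π/6) ρ d³ = (π/6) × 501 × (2940)³ = 6.666 × 10^12 kg
E = ½ m v² = 0.5 × 6.666 × 10^12 × (29700)² = 2.940 × 10^21 J

E ≈ 2.94 × 10^21 J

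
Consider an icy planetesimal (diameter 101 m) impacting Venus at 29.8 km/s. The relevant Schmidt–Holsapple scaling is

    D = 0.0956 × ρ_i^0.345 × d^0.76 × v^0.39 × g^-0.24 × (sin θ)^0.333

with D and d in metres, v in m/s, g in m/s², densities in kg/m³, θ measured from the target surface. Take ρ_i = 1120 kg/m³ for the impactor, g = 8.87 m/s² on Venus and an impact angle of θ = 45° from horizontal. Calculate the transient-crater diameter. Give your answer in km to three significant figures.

D ≈ 1.05 km

In SI units: v = 29800 m/s.
ρ_i^0.345 = 1120^0.345 = 11.27
d^0.76 = 101^0.76 = 33.36
v^0.39 = 29800^0.39 = 55.58
g^-0.24 = 8.87^-0.24 = 0.5922
(sin 45°)^0.333 = 0.7071^0.333 = 0.8910
D = 0.0956 × 11.27 × 33.36 × 55.58 × 0.5922 × 0.8910 = 1054 m
   = 1.054 km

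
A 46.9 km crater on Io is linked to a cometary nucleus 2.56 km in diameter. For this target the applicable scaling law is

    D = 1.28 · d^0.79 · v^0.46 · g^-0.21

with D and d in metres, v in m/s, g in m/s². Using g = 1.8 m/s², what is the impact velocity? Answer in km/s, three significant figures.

Rearranging for v: v = [D / (1.28 · 2560^0.79 · 1.8^-0.21)]^(1/0.46).
D = 46900 m.
2560^0.79 = 492.6
1.8^-0.21 = 0.8839
Denominator = 1.28 × 492.6 × 0.8839 = 557.3
D / 557.3 = 46900 / 557.3 = 84.16
v = 84.16^(1/0.46) = 84.16^2.1739 = 15310 m/s

v ≈ 15.3 km/s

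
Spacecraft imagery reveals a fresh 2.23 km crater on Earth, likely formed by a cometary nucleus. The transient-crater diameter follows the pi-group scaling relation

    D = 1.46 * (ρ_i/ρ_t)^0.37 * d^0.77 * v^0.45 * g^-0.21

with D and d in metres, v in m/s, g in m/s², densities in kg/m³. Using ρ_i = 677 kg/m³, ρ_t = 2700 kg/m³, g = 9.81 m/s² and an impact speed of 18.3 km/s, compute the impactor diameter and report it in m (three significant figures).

Rearranging for d: d = [D / (1.46 · (677/2700)^0.37 · 18300^0.45 · 9.81^-0.21)]^(1/0.77).
D = 2230 m.
(677/2700)^0.37 = 0.5994
18300^0.45 = 82.81
9.81^-0.21 = 0.6191
Denominator = 1.46 × 0.5994 × 82.81 × 0.6191 = 44.87
D / 44.87 = 2230 / 44.87 = 49.70
d = 49.70^(1/0.77) = 49.70^1.2987 = 159.6 m

d ≈ 160 m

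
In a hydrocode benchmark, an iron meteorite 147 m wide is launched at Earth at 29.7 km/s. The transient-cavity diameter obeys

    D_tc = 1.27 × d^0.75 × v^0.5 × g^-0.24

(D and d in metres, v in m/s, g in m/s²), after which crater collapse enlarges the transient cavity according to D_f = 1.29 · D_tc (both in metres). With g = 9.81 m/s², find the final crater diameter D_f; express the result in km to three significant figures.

D_f ≈ 6.89 km

v = 29700 m/s.
d^0.75 = 147^0.75 = 42.22
v^0.5 = 29700^0.5 = 172.3
g^-0.24 = 9.81^-0.24 = 0.5781
D_tc = 1.27 × 42.22 × 172.3 × 0.5781 = 5341 m
D_f = 1.29 × 5341 = 6890 m
     = 6.890 km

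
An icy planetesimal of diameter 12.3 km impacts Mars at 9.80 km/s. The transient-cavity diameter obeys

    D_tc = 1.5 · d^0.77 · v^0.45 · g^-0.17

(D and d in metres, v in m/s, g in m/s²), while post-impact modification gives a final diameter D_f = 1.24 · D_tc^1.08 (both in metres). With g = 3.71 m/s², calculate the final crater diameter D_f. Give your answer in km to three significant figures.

In SI: d = 12300 m, v = 9800 m/s.
d^0.77 = 12300^0.77 = 1410
v^0.45 = 9800^0.45 = 62.52
g^-0.17 = 3.71^-0.17 = 0.8002
D_tc = 1.5 × 1410 × 62.52 × 0.8002 = 1.058 × 10^5 m
D_f = 1.24 × (1.058 × 10^5)^1.08 = 3.310 × 10^5 m
     = 331.0 km

D_f ≈ 331 km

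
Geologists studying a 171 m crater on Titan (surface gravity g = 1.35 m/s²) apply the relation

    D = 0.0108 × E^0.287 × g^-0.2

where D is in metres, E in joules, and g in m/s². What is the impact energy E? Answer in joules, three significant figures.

Rearranging: E = [D / (0.0108 · g^-0.2)]^(1/0.287).
g^-0.2 = 1.35^-0.2 = 0.9417
D / (0.0108 × 0.9417) = 171 / (0.01017) = 1.681 × 10^4
E = (1.681 × 10^4)^3.4843 = 5.286 × 10^14 J

E ≈ 5.29 × 10^14 J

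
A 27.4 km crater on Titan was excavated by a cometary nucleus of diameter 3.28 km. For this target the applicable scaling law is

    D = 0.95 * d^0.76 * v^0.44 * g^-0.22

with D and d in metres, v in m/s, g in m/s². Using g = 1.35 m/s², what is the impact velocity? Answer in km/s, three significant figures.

v ≈ 13.4 km/s

Rearranging for v: v = [D / (0.95 · 3280^0.76 · 1.35^-0.22)]^(1/0.44).
D = 27400 m.
3280^0.76 = 470.0
1.35^-0.22 = 0.9361
Denominator = 0.95 × 470.0 × 0.9361 = 418.0
D / 418.0 = 27400 / 418.0 = 65.55
v = 65.55^(1/0.44) = 65.55^2.2727 = 13444 m/s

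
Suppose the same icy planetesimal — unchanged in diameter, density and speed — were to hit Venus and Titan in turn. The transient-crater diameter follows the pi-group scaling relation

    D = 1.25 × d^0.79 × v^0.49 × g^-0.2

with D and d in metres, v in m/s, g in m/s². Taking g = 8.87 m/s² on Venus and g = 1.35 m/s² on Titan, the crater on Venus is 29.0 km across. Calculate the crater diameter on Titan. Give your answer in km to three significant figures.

D ≈ 42.3 km

All impactor-dependent factors cancel in the ratio, leaving D_Titan/D_Venus = (g_Titan/g_Venus)^-0.2.
(1.35/8.87)^-0.2 = 0.1522^-0.2 = 1.457
D_Titan = 1.457 × 29.0 km = 42.3 km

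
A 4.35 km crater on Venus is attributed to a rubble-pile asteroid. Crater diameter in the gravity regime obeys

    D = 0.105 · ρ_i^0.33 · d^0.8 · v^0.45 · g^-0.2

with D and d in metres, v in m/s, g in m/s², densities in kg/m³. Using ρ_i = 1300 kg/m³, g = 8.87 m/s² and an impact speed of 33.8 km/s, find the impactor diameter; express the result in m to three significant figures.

d ≈ 150 m

Rearranging for d: d = [D / (0.105 · 1300^0.33 · 33800^0.45 · 8.87^-0.2)]^(1/0.8).
D = 4350 m.
1300^0.33 = 10.66
33800^0.45 = 109.1
8.87^-0.2 = 0.6463
Denominator = 0.105 × 10.66 × 109.1 × 0.6463 = 78.92
D / 78.92 = 4350 / 78.92 = 55.12
d = 55.12^(1/0.8) = 55.12^1.25 = 150.2 m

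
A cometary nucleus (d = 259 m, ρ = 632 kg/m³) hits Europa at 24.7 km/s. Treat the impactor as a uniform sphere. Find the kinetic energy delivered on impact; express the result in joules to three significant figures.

v = 24700 m/s.
Mass m = (π/6) ρ d³ = (π/6) × 632 × (259)³ = 5.749 × 10^9 kg
E = ½ m v² = 0.5 × 5.749 × 10^9 × (24700)² = 1.754 × 10^18 J

E ≈ 1.75 × 10^18 J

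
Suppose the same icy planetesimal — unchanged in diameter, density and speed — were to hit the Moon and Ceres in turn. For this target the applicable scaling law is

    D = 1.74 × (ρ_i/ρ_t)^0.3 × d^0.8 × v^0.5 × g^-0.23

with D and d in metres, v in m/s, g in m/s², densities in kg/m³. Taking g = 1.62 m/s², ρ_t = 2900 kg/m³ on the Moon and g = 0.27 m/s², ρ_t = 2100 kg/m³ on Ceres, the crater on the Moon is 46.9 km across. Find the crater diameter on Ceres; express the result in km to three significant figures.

The impactor-only factors (d, v, ρ_i) cancel in the ratio, leaving D_Ceres/D_Moon = (g_Ceres/g_Moon)^-0.23 · (ρ_t,Moon/ρ_t,Ceres)^0.3.
(0.27/1.62)^-0.23 = 0.1667^-0.23 = 1.510
(2900/2100)^0.3 = 1.381^0.3 = 1.102
Ratio = 1.510 × 1.102 = 1.664
D_Ceres = 1.664 × 46.9 km = 78.0 km

D ≈ 78.0 km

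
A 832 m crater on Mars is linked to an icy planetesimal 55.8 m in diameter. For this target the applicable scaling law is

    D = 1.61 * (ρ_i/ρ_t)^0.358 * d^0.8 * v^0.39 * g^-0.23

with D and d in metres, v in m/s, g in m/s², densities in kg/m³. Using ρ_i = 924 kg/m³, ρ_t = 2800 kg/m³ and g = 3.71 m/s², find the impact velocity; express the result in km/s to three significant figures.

v ≈ 14.2 km/s

Rearranging for v: v = [D / (1.61 · (924/2800)^0.358 · 55.8^0.8 · 3.71^-0.23)]^(1/0.39).
(924/2800)^0.358 = 0.6724
55.8^0.8 = 24.96
3.71^-0.23 = 0.7397
Denominator = 1.61 × 0.6724 × 24.96 × 0.7397 = 19.99
D / 19.99 = 832 / 19.99 = 41.62
v = 41.62^(1/0.39) = 41.62^2.5641 = 14192 m/s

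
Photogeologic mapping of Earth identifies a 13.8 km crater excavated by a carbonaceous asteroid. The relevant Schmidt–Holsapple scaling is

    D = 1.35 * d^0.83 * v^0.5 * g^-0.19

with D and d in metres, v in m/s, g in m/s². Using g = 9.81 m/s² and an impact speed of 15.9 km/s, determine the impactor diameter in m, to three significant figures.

Rearranging for d: d = [D / (1.35 · 15900^0.5 · 9.81^-0.19)]^(1/0.83).
D = 13800 m.
15900^0.5 = 126.1
9.81^-0.19 = 0.6480
Denominator = 1.35 × 126.1 × 0.6480 = 110.3
D / 110.3 = 13800 / 110.3 = 125.1
d = 125.1^(1/0.83) = 125.1^1.2048 = 336.3 m

d ≈ 336 m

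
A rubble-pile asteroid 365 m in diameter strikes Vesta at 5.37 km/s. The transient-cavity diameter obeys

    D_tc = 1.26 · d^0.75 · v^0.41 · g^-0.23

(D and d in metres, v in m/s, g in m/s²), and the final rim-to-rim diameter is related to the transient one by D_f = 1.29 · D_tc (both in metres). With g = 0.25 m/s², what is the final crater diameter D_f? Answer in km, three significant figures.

D_f ≈ 6.32 km

v = 5370 m/s.
d^0.75 = 365^0.75 = 83.51
v^0.41 = 5370^0.41 = 33.83
g^-0.23 = 0.25^-0.23 = 1.376
D_tc = 1.26 × 83.51 × 33.83 × 1.376 = 4898 m
D_f = 1.29 × 4898 = 6318 m
     = 6.318 km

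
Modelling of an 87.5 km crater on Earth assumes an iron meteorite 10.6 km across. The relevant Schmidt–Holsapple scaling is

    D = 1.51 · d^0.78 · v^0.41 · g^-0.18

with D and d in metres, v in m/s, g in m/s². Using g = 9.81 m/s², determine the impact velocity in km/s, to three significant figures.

v ≈ 24.8 km/s

Rearranging for v: v = [D / (1.51 · 10600^0.78 · 9.81^-0.18)]^(1/0.41).
D = 87500 m.
10600^0.78 = 1380
9.81^-0.18 = 0.6630
Denominator = 1.51 × 1380 × 0.6630 = 1382
D / 1382 = 87500 / 1382 = 63.31
v = 63.31^(1/0.41) = 63.31^2.439 = 24762 m/s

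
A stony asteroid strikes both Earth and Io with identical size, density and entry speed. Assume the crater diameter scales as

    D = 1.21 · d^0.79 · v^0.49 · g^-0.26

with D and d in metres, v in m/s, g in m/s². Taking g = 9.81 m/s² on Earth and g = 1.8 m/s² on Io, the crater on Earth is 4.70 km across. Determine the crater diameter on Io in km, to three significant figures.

D ≈ 7.30 km

All impactor-dependent factors cancel in the ratio, leaving D_Io/D_Earth = (g_Io/g_Earth)^-0.26.
(1.8/9.81)^-0.26 = 0.1835^-0.26 = 1.554
D_Io = 1.554 × 4.70 km = 7.30 km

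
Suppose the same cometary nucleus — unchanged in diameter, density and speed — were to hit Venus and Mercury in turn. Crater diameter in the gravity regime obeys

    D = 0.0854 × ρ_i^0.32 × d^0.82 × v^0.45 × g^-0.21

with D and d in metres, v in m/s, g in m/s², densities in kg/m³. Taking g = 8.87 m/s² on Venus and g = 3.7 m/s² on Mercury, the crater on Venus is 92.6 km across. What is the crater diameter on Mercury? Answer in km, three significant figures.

All impactor-dependent factors cancel in the ratio, leaving D_Mercury/D_Venus = (g_Mercury/g_Venus)^-0.21.
(3.7/8.87)^-0.21 = 0.4171^-0.21 = 1.202
D_Mercury = 1.202 × 92.6 km = 111 km

D ≈ 111 km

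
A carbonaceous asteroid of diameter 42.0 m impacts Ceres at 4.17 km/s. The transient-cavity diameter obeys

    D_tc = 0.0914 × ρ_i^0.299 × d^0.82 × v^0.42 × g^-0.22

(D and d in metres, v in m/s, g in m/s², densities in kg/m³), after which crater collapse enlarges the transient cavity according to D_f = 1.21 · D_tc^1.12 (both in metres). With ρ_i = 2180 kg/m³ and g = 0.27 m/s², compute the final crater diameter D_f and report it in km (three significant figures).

v = 4170 m/s.
ρ_i^0.299 = 2180^0.299 = 9.959
d^0.82 = 42^0.82 = 21.43
v^0.42 = 4170^0.42 = 33.15
g^-0.22 = 0.27^-0.22 = 1.334
D_tc = 0.0914 × 9.959 × 21.43 × 33.15 × 1.334 = 862.6 m
D_f = 1.21 × (862.6)^1.12 = 2349 m
     = 2.349 km

D_f ≈ 2.35 km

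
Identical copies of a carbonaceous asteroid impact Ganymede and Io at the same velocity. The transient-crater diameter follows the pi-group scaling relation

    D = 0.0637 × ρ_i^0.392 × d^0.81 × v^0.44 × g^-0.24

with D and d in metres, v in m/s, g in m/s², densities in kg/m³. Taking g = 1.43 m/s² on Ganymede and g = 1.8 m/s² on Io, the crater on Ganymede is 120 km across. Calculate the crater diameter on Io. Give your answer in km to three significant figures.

All impactor-dependent factors cancel in the ratio, leaving D_Io/D_Ganymede = (g_Io/g_Ganymede)^-0.24.
(1.8/1.43)^-0.24 = 1.259^-0.24 = 0.9462
D_Io = 0.9462 × 120 km = 114 km

D ≈ 114 km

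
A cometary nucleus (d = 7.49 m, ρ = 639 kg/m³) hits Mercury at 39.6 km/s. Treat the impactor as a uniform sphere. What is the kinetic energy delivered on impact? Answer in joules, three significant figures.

E ≈ 1.10 × 10^14 J

v = 39600 m/s.
Mass m = (π/6) ρ d³ = (π/6) × 639 × (7.49)³ = 1.406 × 10^5 kg
E = ½ m v² = 0.5 × 1.406 × 10^5 × (39600)² = 1.102 × 10^14 J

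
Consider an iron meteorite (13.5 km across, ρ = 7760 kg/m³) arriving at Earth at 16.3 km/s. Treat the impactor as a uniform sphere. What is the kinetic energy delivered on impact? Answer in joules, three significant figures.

E ≈ 1.33 × 10^24 J

d = 13500 m; v = 16300 m/s.
Mass m = (π/6) ρ d³ = (π/6) × 7760 × (13500)³ = 9.997 × 10^15 kg
E = ½ m v² = 0.5 × 9.997 × 10^15 × (16300)² = 1.328 × 10^24 J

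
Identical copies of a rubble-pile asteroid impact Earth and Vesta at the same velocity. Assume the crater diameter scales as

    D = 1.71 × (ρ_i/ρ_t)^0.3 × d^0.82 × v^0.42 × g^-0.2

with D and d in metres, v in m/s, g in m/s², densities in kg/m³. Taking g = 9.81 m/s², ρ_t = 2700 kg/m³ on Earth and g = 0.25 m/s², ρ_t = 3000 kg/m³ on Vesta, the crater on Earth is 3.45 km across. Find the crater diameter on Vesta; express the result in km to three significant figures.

D ≈ 6.96 km

The impactor-only factors (d, v, ρ_i) cancel in the ratio, leaving D_Vesta/D_Earth = (g_Vesta/g_Earth)^-0.2 · (ρ_t,Earth/ρ_t,Vesta)^0.3.
(0.25/9.81)^-0.2 = 0.02548^-0.2 = 2.083
(2700/3000)^0.3 = 0.9000^0.3 = 0.9689
Ratio = 2.083 × 0.9689 = 2.018
D_Vesta = 2.018 × 3.45 km = 6.96 km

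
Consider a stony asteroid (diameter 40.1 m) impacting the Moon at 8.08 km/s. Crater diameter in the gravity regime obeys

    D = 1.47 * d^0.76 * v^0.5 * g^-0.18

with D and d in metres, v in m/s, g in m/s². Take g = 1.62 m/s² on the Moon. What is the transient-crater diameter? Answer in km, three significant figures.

D ≈ 2.00 km

In SI units: v = 8080 m/s.
d^0.76 = 40.1^0.76 = 16.53
v^0.5 = 8080^0.5 = 89.89
g^-0.18 = 1.62^-0.18 = 0.9168
D = 1.47 × 16.53 × 89.89 × 0.9168 = 2003 m
   = 2.003 km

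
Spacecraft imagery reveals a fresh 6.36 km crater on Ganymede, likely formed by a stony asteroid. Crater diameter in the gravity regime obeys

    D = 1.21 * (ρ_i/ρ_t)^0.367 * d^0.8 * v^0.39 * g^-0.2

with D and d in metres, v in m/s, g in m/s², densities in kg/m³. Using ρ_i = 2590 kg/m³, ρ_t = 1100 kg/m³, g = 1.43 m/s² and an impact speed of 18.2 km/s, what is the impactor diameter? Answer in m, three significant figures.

Rearranging for d: d = [D / (1.21 · (2590/1100)^0.367 · 18200^0.39 · 1.43^-0.2)]^(1/0.8).
D = 6360 m.
(2590/1100)^0.367 = 1.369
18200^0.39 = 45.86
1.43^-0.2 = 0.9310
Denominator = 1.21 × 1.369 × 45.86 × 0.9310 = 70.72
D / 70.72 = 6360 / 70.72 = 89.93
d = 89.93^(1/0.8) = 89.93^1.25 = 276.9 m

d ≈ 277 m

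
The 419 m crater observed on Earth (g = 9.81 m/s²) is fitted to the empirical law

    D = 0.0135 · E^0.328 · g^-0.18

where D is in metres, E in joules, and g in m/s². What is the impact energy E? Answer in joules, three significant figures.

E ≈ 1.73 × 10^14 J

Rearranging: E = [D / (0.0135 · g^-0.18)]^(1/0.328).
g^-0.18 = 9.81^-0.18 = 0.6630
D / (0.0135 × 0.6630) = 419 / (8.951 × 10^-3) = 4.681 × 10^4
E = (4.681 × 10^4)^3.0488 = 1.734 × 10^14 J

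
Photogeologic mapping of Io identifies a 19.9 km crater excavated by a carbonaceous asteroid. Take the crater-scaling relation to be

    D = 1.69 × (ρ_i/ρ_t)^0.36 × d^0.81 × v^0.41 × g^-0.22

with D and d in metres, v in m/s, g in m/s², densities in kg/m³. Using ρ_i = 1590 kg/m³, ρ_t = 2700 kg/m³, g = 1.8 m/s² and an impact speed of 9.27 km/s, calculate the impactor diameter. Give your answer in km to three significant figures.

d ≈ 1.55 km

Rearranging for d: d = [D / (1.69 · (1590/2700)^0.36 · 9270^0.41 · 1.8^-0.22)]^(1/0.81).
D = 19900 m.
(1590/2700)^0.36 = 0.8264
9270^0.41 = 42.32
1.8^-0.22 = 0.8787
Denominator = 1.69 × 0.8264 × 42.32 × 0.8787 = 51.94
D / 51.94 = 19900 / 51.94 = 383.1
d = 383.1^(1/0.81) = 383.1^1.2346 = 1547 m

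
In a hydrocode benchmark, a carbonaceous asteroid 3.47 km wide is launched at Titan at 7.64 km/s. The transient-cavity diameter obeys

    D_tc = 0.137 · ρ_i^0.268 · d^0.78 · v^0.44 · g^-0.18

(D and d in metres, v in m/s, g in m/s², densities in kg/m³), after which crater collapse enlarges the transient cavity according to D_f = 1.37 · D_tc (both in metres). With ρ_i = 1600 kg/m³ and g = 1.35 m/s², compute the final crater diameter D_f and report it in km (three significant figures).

In SI: d = 3470 m, v = 7640 m/s.
ρ_i^0.268 = 1600^0.268 = 7.223
d^0.78 = 3470^0.78 = 577.4
v^0.44 = 7640^0.44 = 51.12
g^-0.18 = 1.35^-0.18 = 0.9474
D_tc = 0.137 × 7.223 × 577.4 × 51.12 × 0.9474 = 27670 m
D_f = 1.37 × 27670 = 37908 m
     = 37.91 km

D_f ≈ 37.9 km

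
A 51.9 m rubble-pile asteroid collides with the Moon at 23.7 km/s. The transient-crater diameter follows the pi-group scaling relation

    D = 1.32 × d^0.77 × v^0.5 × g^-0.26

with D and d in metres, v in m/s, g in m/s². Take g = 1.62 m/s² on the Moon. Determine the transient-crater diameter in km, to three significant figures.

In SI units: v = 23700 m/s.
d^0.77 = 51.9^0.77 = 20.93
v^0.5 = 23700^0.5 = 153.9
g^-0.26 = 1.62^-0.26 = 0.8821
D = 1.32 × 20.93 × 153.9 × 0.8821 = 3751 m
   = 3.751 km

D ≈ 3.75 km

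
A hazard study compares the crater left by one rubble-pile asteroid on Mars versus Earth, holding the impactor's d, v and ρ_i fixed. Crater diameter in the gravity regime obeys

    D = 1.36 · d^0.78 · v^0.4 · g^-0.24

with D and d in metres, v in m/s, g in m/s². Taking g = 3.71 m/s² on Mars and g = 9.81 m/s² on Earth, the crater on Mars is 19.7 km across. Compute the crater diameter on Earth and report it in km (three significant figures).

D ≈ 15.6 km

All impactor-dependent factors cancel in the ratio, leaving D_Earth/D_Mars = (g_Earth/g_Mars)^-0.24.
(9.81/3.71)^-0.24 = 2.644^-0.24 = 0.7919
D_Earth = 0.7919 × 19.7 km = 15.6 km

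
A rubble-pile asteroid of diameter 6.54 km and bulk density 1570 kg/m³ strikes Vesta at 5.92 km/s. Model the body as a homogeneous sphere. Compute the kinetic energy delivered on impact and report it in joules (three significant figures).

d = 6540 m; v = 5920 m/s.
Mass m = (π/6) ρ d³ = (π/6) × 1570 × (6540)³ = 2.299 × 10^14 kg
E = ½ m v² = 0.5 × 2.299 × 10^14 × (5920)² = 4.029 × 10^21 J

E ≈ 4.03 × 10^21 J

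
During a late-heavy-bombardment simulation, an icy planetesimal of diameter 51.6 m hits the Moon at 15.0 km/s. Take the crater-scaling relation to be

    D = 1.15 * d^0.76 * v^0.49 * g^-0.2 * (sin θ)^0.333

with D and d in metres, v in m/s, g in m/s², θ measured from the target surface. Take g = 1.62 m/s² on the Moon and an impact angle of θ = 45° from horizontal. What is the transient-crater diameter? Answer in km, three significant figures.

D ≈ 2.07 km

In SI units: v = 15000 m/s.
d^0.76 = 51.6^0.76 = 20.03
v^0.49 = 15000^0.49 = 111.2
g^-0.2 = 1.62^-0.2 = 0.9080
(sin 45°)^0.333 = 0.7071^0.333 = 0.8910
D = 1.15 × 20.03 × 111.2 × 0.9080 × 0.8910 = 2072 m
   = 2.072 km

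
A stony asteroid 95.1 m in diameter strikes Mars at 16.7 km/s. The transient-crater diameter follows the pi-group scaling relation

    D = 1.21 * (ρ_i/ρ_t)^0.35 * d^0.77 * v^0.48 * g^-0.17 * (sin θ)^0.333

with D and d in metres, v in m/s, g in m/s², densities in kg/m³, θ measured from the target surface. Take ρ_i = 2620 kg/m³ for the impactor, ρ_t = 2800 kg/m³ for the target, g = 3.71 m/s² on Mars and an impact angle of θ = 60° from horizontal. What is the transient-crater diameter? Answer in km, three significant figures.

In SI units: v = 16700 m/s.
(ρ_i/ρ_t)^0.35 = (2620/2800)^0.35 = 0.9770
d^0.77 = 95.1^0.77 = 33.36
v^0.48 = 16700^0.48 = 106.4
g^-0.17 = 3.71^-0.17 = 0.8002
(sin 60°)^0.333 = 0.8660^0.333 = 0.9532
D = 1.21 × 0.9770 × 33.36 × 106.4 × 0.8002 × 0.9532 = 3201 m
   = 3.201 km

D ≈ 3.20 km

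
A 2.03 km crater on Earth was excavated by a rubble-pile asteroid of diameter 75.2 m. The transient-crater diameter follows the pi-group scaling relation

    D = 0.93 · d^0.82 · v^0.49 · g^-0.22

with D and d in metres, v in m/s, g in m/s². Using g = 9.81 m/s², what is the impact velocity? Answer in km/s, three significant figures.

Rearranging for v: v = [D / (0.93 · 75.2^0.82 · 9.81^-0.22)]^(1/0.49).
D = 2030 m.
75.2^0.82 = 34.55
9.81^-0.22 = 0.6051
Denominator = 0.93 × 34.55 × 0.6051 = 19.44
D / 19.44 = 2030 / 19.44 = 104.4
v = 104.4^(1/0.49) = 104.4^2.0408 = 13175 m/s

v ≈ 13.2 km/s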